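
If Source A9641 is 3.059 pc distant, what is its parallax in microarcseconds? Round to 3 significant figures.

327000 μas

p = 1/d = 1/3.059 = 0.3269 arcsec.
= 0.3269 × 10⁶ = 3.2690 × 10^5 μas.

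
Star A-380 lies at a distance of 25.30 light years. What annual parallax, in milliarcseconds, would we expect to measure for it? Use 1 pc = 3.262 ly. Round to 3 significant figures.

d = 25.30 ly ÷ 3.262 = 7.756 pc.
p = 1/d = 1/7.756 = 0.12893 arcsec.
= 0.12893 × 1000 = 128.93 mas.

129 mas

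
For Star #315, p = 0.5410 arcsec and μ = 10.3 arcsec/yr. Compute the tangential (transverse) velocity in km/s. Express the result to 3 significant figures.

90.2 km/s

d = 1/p = 1/0.5410″ = 1.8484 pc.
v_t = 4.74 × μ × d = 4.74 × 10.3 × 1.8484 = 90.243 km/s.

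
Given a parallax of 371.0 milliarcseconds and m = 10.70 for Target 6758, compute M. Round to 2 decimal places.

M = 13.55

d = 1/p = 1/0.3710″ = 2.6954 pc.
m − M = 5 log₁₀(2.6954) − 5 = 2.1531 − 5 = -2.8469.
M = m − (m − M) = 10.70 − (-2.8469) = 13.55.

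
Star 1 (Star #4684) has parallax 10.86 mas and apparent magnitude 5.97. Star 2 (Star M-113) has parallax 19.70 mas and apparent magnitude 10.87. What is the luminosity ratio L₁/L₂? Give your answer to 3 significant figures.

L₁/L₂ = 300

d₁ = 1/p₁ = 1/0.01086″ = 92.081 pc; d₂ = 1/p₂ = 1/0.01970″ = 50.761 pc.
M₁ = m₁ − 5 log₁₀ d₁ + 5 = 5.97 − 9.8209 + 5 = 1.1491.
M₂ = 10.87 − 8.5277 + 5 = 7.3423.
L₁/L₂ = 10^(0.4(M₂ − M₁)) = 10^(0.4 × 6.1932) = 10^2.47728 = 300.11.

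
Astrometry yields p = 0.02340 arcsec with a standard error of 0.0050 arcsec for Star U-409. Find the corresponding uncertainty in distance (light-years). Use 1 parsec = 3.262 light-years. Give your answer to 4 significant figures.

d = 1/p, so σ_d = σ_p / p².
σ_d = 0.00500 / (0.02340)² = 0.00500 / 0.00054756 = 9.1314 pc = 9.1314 × 3.262 ly = 29.787 ly.

29.79 ly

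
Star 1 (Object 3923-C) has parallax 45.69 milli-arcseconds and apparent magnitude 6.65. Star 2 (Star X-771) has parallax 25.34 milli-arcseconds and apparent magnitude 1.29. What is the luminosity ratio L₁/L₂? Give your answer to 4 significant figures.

L₁/L₂ = 0.002208

d₁ = 1/p₁ = 1/0.04569″ = 21.887 pc; d₂ = 1/p₂ = 1/0.02534″ = 39.463 pc.
M₁ = m₁ − 5 log₁₀ d₁ + 5 = 6.65 − 6.7009 + 5 = 4.9491.
M₂ = 1.29 − 7.9810 + 5 = -1.6910.
L₁/L₂ = 10^(0.4(M₂ − M₁)) = 10^(0.4 × (-6.6401)) = 10^(-2.65604) = 0.0022078.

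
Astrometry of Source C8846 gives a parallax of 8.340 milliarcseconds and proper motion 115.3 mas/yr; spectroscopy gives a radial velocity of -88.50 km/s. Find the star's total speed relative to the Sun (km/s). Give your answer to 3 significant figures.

d = 1/p = 1/0.008340″ = 119.9 pc.
μ = 115.3 mas/yr = 0.1153 ″/yr.
v_t = 4.740 μ d = 4.740 × 0.1153 × 119.9 = 65.528 km/s.
v = √(v_r² + v_t²) = √((-88.50)² + 65.528²) = √12126.2 = 110.12 km/s.

110 km/s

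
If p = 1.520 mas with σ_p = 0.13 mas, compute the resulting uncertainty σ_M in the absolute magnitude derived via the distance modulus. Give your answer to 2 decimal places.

σ_M = 0.19 mag

M = m − 5 log₁₀ d + 5 = m + 5 log₁₀ p + 5, so ∂M/∂p = 5/(p ln 10).
σ_M = (5/ln 10) · (σ_p/p) = 2.1715 × 0.13/1.520 = 2.1715 × 0.085526 = 0.18572.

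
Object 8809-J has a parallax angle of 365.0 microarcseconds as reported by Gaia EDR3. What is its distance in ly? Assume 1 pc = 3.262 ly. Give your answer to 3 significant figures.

8940 ly

p = 365.0 microarcseconds = 0.0003650 arcsec.
d = 1/p = 1/0.0003650 = 2739.7 pc.
In light-years: 2739.7 × 3.262 = 8936.9 ly.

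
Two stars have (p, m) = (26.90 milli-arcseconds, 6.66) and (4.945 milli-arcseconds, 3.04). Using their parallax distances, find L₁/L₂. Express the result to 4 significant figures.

L₁/L₂ = 0.001205

d₁ = 1/p₁ = 1/0.02690″ = 37.175 pc; d₂ = 1/p₂ = 1/0.004945″ = 202.22 pc.
M₁ = m₁ − 5 log₁₀ d₁ + 5 = 6.66 − 7.8513 + 5 = 3.8087.
M₂ = 3.04 − 11.5291 + 5 = -3.4891.
L₁/L₂ = 10^(0.4(M₂ − M₁)) = 10^(0.4 × (-7.2978)) = 10^(-2.91912) = 0.0012047.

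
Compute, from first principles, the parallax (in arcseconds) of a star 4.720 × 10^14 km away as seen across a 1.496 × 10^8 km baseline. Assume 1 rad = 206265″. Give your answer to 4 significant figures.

0.06538 arcsec

θ ≈ B/d = (1.496 × 10^8) / (4.720 × 10^14) = 3.1695 × 10^-7 rad.
In arcseconds: 3.1695 × 10^-7 × 206265 = 0.065376″.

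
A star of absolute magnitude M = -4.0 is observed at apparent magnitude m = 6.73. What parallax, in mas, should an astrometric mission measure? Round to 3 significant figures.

0.714 mas

m − M = 6.73 − (-4.0) = 10.73.
d = 10^((m−M)/5 + 1) = 10^3.146 = 1399.6 pc.
p = 1/d = 1/1399.6 = 0.00071449 arcsec = 0.71449 mas.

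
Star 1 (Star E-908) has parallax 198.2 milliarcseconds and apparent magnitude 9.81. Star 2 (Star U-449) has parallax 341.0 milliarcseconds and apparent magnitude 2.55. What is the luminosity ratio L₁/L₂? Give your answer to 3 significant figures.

d₁ = 1/p₁ = 1/0.1982″ = 5.0454 pc; d₂ = 1/p₂ = 1/0.3410″ = 2.9326 pc.
M₁ = m₁ − 5 log₁₀ d₁ + 5 = 9.81 − 3.5145 + 5 = 11.2955.
M₂ = 2.55 − 2.3363 + 5 = 5.2137.
L₁/L₂ = 10^(0.4(M₂ − M₁)) = 10^(0.4 × (-6.0818)) = 10^(-2.43272) = 0.0036922.

L₁/L₂ = 0.00369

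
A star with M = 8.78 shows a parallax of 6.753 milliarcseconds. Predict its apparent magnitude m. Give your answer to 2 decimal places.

m = 14.63

d = 1/p = 1/0.006753″ = 148.08 pc.
m − M = 5 log₁₀ d − 5 = 5 log₁₀(148.08) − 5 = 10.8525 − 5 = 5.8525.
m = M + (m − M) = 8.78 + 5.8525 = 14.63.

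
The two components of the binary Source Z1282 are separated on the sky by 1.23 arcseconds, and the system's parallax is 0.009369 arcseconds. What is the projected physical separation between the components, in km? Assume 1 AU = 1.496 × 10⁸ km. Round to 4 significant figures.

d = 1/p = 1/0.009369″ = 106.73 pc.
At distance d (pc), an angle of θ arcsec spans θ·d AU: s = 1.23 × 106.73 = 131.28 AU.
= 131.28 × 1.496 × 10⁸ km = 1.9639 × 10^10 km.

1.964 × 10^10 km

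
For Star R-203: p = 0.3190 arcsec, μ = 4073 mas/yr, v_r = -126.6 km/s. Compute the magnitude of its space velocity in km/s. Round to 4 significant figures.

d = 1/p = 1/0.3190″ = 3.1348 pc.
μ = 4073 mas/yr = 4.073 ″/yr.
v_t = 4.740 μ d = 4.740 × 4.073 × 3.1348 = 60.521 km/s.
v = √(v_r² + v_t²) = √((-126.6)² + 60.521²) = √19690.4 = 140.32 km/s.

140.3 km/s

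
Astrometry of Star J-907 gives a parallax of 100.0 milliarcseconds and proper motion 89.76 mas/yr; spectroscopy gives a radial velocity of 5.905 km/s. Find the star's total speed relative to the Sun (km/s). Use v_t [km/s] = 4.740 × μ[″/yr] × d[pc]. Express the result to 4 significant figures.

7.278 km/s

d = 1/p = 1/0.1000″ = 10 pc.
μ = 89.76 mas/yr = 0.08976 ″/yr.
v_t = 4.740 μ d = 4.740 × 0.08976 × 10 = 4.2546 km/s.
v = √(v_r² + v_t²) = √(5.905² + 4.2546²) = √52.9706 = 7.2781 km/s.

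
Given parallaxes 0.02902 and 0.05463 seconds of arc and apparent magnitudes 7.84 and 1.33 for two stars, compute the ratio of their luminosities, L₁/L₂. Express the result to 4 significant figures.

d₁ = 1/p₁ = 1/0.02902″ = 34.459 pc; d₂ = 1/p₂ = 1/0.05463″ = 18.305 pc.
M₁ = m₁ − 5 log₁₀ d₁ + 5 = 7.84 − 7.6865 + 5 = 5.1535.
M₂ = 1.33 − 6.3128 + 5 = 0.0172.
L₁/L₂ = 10^(0.4(M₂ − M₁)) = 10^(0.4 × (-5.1363)) = 10^(-2.05452) = 0.0088202.

L₁/L₂ = 0.008820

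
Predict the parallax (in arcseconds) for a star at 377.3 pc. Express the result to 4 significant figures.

0.002650 arcsec

p = 1/d = 1/377.3 = 0.0026504 arcsec.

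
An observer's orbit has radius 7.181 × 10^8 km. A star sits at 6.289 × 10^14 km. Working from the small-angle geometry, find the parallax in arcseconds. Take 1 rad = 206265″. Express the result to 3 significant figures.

0.236 arcsec

θ ≈ B/d = (7.181 × 10^8) / (6.289 × 10^14) = 1.1418 × 10^-6 rad.
In arcseconds: 1.1418 × 10^-6 × 206265 = 0.23551″.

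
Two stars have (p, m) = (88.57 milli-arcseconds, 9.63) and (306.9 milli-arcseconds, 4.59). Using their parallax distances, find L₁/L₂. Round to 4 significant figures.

d₁ = 1/p₁ = 1/0.08857″ = 11.291 pc; d₂ = 1/p₂ = 1/0.3069″ = 3.2584 pc.
M₁ = m₁ − 5 log₁₀ d₁ + 5 = 9.63 − 5.2637 + 5 = 9.3663.
M₂ = 4.59 − 2.5650 + 5 = 7.0250.
L₁/L₂ = 10^(0.4(M₂ − M₁)) = 10^(0.4 × (-2.3413)) = 10^(-0.93652) = 0.11574.

L₁/L₂ = 0.1157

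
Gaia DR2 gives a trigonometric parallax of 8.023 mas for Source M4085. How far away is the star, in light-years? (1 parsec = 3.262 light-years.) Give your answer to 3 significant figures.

407 light years

p = 8.023 mas = 0.008023 arcsec.
d = 1/p = 1/0.008023 = 124.64 pc.
In light-years: 124.64 × 3.262 = 406.58 ly.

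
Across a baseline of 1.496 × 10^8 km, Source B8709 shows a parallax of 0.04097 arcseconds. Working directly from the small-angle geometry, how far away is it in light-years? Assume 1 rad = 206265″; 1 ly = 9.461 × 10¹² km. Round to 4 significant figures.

79.61 ly

θ = 0.04097″ = 0.04097/206265 = 1.9863 × 10^-7 rad.
d = B/θ = (1.496 × 10^8) / (1.9863 × 10^-7) = 7.5316 × 10^14 km = (7.5316 × 10^14) / (9.461 × 10^12) ly = 79.607 ly.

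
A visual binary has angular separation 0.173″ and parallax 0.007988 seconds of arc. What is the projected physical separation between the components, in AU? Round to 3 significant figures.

d = 1/p = 1/0.007988″ = 125.19 pc.
At distance d (pc), an angle of θ arcsec spans θ·d AU: s = 0.173 × 125.19 = 21.658 AU.

21.7 AU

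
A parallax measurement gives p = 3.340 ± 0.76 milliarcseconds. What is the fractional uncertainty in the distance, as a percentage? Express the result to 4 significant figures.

For d = 1/p, |σ_d/d| = |σ_p/p|.
σ_p/p = 0.76 / 3.340 = 0.22754 = 22.754%.

22.75%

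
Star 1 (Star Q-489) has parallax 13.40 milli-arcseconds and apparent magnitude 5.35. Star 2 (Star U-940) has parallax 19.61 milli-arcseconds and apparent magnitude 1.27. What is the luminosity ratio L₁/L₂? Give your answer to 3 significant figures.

d₁ = 1/p₁ = 1/0.01340″ = 74.627 pc; d₂ = 1/p₂ = 1/0.01961″ = 50.994 pc.
M₁ = m₁ − 5 log₁₀ d₁ + 5 = 5.35 − 9.3645 + 5 = 0.9855.
M₂ = 1.27 − 8.5376 + 5 = -2.2676.
L₁/L₂ = 10^(0.4(M₂ − M₁)) = 10^(0.4 × (-3.2531)) = 10^(-1.30124) = 0.049976.

L₁/L₂ = 0.0500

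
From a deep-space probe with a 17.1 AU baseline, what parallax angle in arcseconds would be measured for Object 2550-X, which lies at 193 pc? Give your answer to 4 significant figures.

0.08860 arcsec

p (arcsec) = B (AU) / d (pc).
p = 17.1 / 193 = 0.088601 arcsec.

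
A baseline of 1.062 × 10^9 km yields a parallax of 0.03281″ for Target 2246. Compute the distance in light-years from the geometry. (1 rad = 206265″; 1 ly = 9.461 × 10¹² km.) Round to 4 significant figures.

θ = 0.03281″ = 0.03281/206265 = 1.5907 × 10^-7 rad.
d = B/θ = (1.062 × 10^9) / (1.5907 × 10^-7) = 6.6763 × 10^15 km = (6.6763 × 10^15) / (9.461 × 10^12) ly = 705.67 ly.

705.7 ly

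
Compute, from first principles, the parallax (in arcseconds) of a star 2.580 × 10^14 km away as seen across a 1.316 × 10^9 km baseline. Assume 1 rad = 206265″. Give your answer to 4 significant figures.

1.052 arcsec

θ ≈ B/d = (1.316 × 10^9) / (2.580 × 10^14) = 5.1008 × 10^-6 rad.
In arcseconds: 5.1008 × 10^-6 × 206265 = 1.0521″.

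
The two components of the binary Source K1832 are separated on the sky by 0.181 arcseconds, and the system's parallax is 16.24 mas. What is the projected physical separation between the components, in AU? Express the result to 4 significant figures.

11.15 AU

d = 1/p = 1/0.01624″ = 61.576 pc.
At distance d (pc), an angle of θ arcsec spans θ·d AU: s = 0.181 × 61.576 = 11.145 AU.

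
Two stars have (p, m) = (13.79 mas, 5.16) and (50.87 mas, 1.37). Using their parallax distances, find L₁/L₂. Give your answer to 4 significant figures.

L₁/L₂ = 0.4148

d₁ = 1/p₁ = 1/0.01379″ = 72.516 pc; d₂ = 1/p₂ = 1/0.05087″ = 19.658 pc.
M₁ = m₁ − 5 log₁₀ d₁ + 5 = 5.16 − 9.3022 + 5 = 0.8578.
M₂ = 1.37 − 6.4677 + 5 = -0.0977.
L₁/L₂ = 10^(0.4(M₂ − M₁)) = 10^(0.4 × (-0.9555)) = 10^(-0.38220) = 0.41476.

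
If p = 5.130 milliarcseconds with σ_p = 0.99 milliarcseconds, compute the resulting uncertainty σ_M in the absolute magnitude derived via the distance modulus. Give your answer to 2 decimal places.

M = m − 5 log₁₀ d + 5 = m + 5 log₁₀ p + 5, so ∂M/∂p = 5/(p ln 10).
σ_M = (5/ln 10) · (σ_p/p) = 2.1715 × 0.99/5.130 = 2.1715 × 0.19298 = 0.41906.

σ_M = 0.42 mag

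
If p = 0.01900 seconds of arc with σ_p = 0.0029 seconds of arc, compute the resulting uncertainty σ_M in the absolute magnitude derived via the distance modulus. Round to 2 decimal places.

M = m − 5 log₁₀ d + 5 = m + 5 log₁₀ p + 5, so ∂M/∂p = 5/(p ln 10).
σ_M = (5/ln 10) · (σ_p/p) = 2.1715 × 0.0029/0.01900 = 2.1715 × 0.15263 = 0.33144.

σ_M = 0.33 mag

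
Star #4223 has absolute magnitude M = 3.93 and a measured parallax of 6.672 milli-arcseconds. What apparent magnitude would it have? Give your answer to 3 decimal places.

d = 1/p = 1/0.006672″ = 149.88 pc.
m − M = 5 log₁₀ d − 5 = 5 log₁₀(149.88) − 5 = 10.8787 − 5 = 5.8787.
m = M + (m − M) = 3.93 + 5.8787 = 9.809.

m = 9.809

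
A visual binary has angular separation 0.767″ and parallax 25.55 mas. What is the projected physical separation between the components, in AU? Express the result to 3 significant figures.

d = 1/p = 1/0.02555″ = 39.139 pc.
At distance d (pc), an angle of θ arcsec spans θ·d AU: s = 0.767 × 39.139 = 30.02 AU.

30.0 AU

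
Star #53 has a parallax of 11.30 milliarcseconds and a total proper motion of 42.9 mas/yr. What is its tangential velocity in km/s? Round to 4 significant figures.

d = 1/p = 1/0.01130″ = 88.496 pc.
μ = 42.9 mas/yr = 0.0429 ″/yr.
v_t = 4.74 × μ × d = 4.74 × 0.0429 × 88.496 = 17.995 km/s.

18.00 km/s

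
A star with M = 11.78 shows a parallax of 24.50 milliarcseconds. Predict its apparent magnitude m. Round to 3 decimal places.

m = 14.834

d = 1/p = 1/0.02450″ = 40.816 pc.
m − M = 5 log₁₀ d − 5 = 5 log₁₀(40.816) − 5 = 8.0542 − 5 = 3.0542.
m = M + (m − M) = 11.78 + 3.0542 = 14.834.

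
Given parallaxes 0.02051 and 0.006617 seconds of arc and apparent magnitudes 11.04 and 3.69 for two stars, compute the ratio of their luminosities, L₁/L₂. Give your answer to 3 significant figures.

L₁/L₂ = 0.000120

d₁ = 1/p₁ = 1/0.02051″ = 48.757 pc; d₂ = 1/p₂ = 1/0.006617″ = 151.13 pc.
M₁ = m₁ − 5 log₁₀ d₁ + 5 = 11.04 − 8.4402 + 5 = 7.5998.
M₂ = 3.69 − 10.8968 + 5 = -2.2068.
L₁/L₂ = 10^(0.4(M₂ − M₁)) = 10^(0.4 × (-9.8066)) = 10^(-3.92264) = 0.0001195.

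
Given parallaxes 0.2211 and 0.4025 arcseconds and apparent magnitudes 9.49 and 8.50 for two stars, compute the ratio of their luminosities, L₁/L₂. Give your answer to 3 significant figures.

d₁ = 1/p₁ = 1/0.2211″ = 4.5228 pc; d₂ = 1/p₂ = 1/0.4025″ = 2.4845 pc.
M₁ = m₁ − 5 log₁₀ d₁ + 5 = 9.49 − 3.2770 + 5 = 11.2130.
M₂ = 8.50 − 1.9762 + 5 = 11.5238.
L₁/L₂ = 10^(0.4(M₂ − M₁)) = 10^(0.4 × 0.3108) = 10^0.12432 = 1.3314.

L₁/L₂ = 1.33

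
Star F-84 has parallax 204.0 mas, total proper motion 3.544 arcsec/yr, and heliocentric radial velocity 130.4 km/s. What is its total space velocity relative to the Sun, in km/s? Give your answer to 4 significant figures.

d = 1/p = 1/0.2040″ = 4.902 pc.
v_t = 4.740 μ d = 4.740 × 3.544 × 4.902 = 82.347 km/s.
v = √(v_r² + v_t²) = √(130.4² + 82.347²) = √23785.2 = 154.22 km/s.

154.2 km/s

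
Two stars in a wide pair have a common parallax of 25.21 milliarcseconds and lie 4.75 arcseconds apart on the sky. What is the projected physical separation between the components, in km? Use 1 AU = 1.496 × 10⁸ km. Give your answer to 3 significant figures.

d = 1/p = 1/0.02521″ = 39.667 pc.
At distance d (pc), an angle of θ arcsec spans θ·d AU: s = 4.75 × 39.667 = 188.42 AU.
= 188.42 × 1.496 × 10⁸ km = 2.8188 × 10^10 km.

2.82 × 10^10 km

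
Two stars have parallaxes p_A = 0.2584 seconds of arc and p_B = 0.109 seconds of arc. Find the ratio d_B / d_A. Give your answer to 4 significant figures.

2.371

Since d = 1/p, d_B/d_A = p_A/p_B.
= 0.2584 / 0.109 = 2.3706.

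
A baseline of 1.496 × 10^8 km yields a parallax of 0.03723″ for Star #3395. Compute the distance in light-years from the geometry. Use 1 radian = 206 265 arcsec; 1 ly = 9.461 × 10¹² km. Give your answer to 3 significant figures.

θ = 0.03723″ = 0.03723/206265 = 1.8050 × 10^-7 rad.
d = B/θ = (1.496 × 10^8) / (1.8050 × 10^-7) = 8.2881 × 10^14 km = (8.2881 × 10^14) / (9.461 × 10^12) ly = 87.603 ly.

87.6 ly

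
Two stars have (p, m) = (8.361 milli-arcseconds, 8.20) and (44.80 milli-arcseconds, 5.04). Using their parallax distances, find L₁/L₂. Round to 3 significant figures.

L₁/L₂ = 1.56

d₁ = 1/p₁ = 1/0.008361″ = 119.6 pc; d₂ = 1/p₂ = 1/0.04480″ = 22.321 pc.
M₁ = m₁ − 5 log₁₀ d₁ + 5 = 8.20 − 10.3887 + 5 = 2.8113.
M₂ = 5.04 − 6.7436 + 5 = 3.2964.
L₁/L₂ = 10^(0.4(M₂ − M₁)) = 10^(0.4 × 0.4851) = 10^0.19404 = 1.5633.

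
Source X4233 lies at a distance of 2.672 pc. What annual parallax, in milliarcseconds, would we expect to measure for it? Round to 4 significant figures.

p = 1/d = 1/2.672 = 0.37425 arcsec.
= 0.37425 × 1000 = 374.25 mas.

374.3 mas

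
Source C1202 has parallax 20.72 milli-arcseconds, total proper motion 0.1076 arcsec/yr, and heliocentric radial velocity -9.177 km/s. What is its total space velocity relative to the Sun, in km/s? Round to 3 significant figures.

26.3 km/s

d = 1/p = 1/0.02072″ = 48.263 pc.
v_t = 4.740 μ d = 4.740 × 0.1076 × 48.263 = 24.615 km/s.
v = √(v_r² + v_t²) = √((-9.177)² + 24.615²) = √690.116 = 26.27 km/s.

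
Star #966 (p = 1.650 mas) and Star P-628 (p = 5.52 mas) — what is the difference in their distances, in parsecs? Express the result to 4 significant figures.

424.9 pc

d_A = 1/0.001650″ = 606.06 pc; d_B = 1/0.005520″ = 181.16 pc.
|d_B − d_A| = |181.16 − 606.06| = 424.9 pc.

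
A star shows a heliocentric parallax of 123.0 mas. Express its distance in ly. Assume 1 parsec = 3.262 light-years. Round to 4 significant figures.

p = 123.0 mas = 0.1230 arcsec.
d = 1/p = 1/0.1230 = 8.1301 pc.
In light-years: 8.1301 × 3.262 = 26.52 ly.

26.52 ly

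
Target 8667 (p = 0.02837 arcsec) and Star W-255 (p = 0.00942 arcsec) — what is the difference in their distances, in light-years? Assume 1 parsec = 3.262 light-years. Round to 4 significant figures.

d_A = 1/0.02837″ = 35.249 pc; d_B = 1/0.009420″ = 106.16 pc.
|d_B − d_A| = |106.16 − 35.249| = 70.911 pc = 70.911 × 3.262 ly = 231.31 ly.

231.3 ly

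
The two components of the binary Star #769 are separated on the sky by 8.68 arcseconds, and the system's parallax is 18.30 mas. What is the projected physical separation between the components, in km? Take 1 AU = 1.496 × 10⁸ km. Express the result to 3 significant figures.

d = 1/p = 1/0.01830″ = 54.645 pc.
At distance d (pc), an angle of θ arcsec spans θ·d AU: s = 8.68 × 54.645 = 474.32 AU.
= 474.32 × 1.496 × 10⁸ km = 7.0958 × 10^10 km.

7.10 × 10^10 km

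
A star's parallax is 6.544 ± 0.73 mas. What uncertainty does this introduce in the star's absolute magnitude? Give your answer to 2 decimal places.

σ_M = 0.24 mag

M = m − 5 log₁₀ d + 5 = m + 5 log₁₀ p + 5, so ∂M/∂p = 5/(p ln 10).
σ_M = (5/ln 10) · (σ_p/p) = 2.1715 × 0.73/6.544 = 2.1715 × 0.11155 = 0.24223.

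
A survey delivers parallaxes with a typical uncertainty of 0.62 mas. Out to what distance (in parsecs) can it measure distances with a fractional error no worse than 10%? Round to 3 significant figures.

161 pc

σ_d/d = σ_p/p, so the condition is σ_p/p ≤ 0.10, i.e. p ≥ σ_p/0.10.
p_min = 0.62/0.10 = 6.2 mas = 0.0062 arcsec.
d_max = 1/p_min = 1/0.0062 = 161.29 pc.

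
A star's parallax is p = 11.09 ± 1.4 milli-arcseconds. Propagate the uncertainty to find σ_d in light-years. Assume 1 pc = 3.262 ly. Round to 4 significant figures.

d = 1/p, so σ_d = σ_p / p².
σ_d = 0.00140 / (0.01109)² = 0.00140 / 0.00012299 = 11.383 pc = 11.383 × 3.262 ly = 37.131 ly.

37.13 ly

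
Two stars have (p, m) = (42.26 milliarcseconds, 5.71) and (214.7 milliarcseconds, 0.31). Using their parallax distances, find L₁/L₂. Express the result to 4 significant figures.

d₁ = 1/p₁ = 1/0.04226″ = 23.663 pc; d₂ = 1/p₂ = 1/0.2147″ = 4.6577 pc.
M₁ = m₁ − 5 log₁₀ d₁ + 5 = 5.71 − 6.8703 + 5 = 3.8397.
M₂ = 0.31 − 3.3409 + 5 = 1.9691.
L₁/L₂ = 10^(0.4(M₂ − M₁)) = 10^(0.4 × (-1.8706)) = 10^(-0.74824) = 0.17855.

L₁/L₂ = 0.1786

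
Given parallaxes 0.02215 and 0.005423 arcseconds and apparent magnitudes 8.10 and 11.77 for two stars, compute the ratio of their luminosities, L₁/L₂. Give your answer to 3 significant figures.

L₁/L₂ = 1.76

d₁ = 1/p₁ = 1/0.02215″ = 45.147 pc; d₂ = 1/p₂ = 1/0.005423″ = 184.4 pc.
M₁ = m₁ − 5 log₁₀ d₁ + 5 = 8.10 − 8.2731 + 5 = 4.8269.
M₂ = 11.77 − 11.3288 + 5 = 5.4412.
L₁/L₂ = 10^(0.4(M₂ − M₁)) = 10^(0.4 × 0.6143) = 10^0.24572 = 1.7608.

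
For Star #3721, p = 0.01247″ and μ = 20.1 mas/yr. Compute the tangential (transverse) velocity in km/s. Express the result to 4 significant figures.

d = 1/p = 1/0.01247″ = 80.192 pc.
μ = 20.1 mas/yr = 0.0201 ″/yr.
v_t = 4.74 × μ × d = 4.74 × 0.0201 × 80.192 = 7.6402 km/s.

7.640 km/s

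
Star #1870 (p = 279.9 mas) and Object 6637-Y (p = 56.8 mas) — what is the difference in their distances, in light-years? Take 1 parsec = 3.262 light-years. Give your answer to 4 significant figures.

d_A = 1/0.2799″ = 3.5727 pc; d_B = 1/0.05680″ = 17.606 pc.
|d_B − d_A| = |17.606 − 3.5727| = 14.033 pc = 14.033 × 3.262 ly = 45.776 ly.

45.78 ly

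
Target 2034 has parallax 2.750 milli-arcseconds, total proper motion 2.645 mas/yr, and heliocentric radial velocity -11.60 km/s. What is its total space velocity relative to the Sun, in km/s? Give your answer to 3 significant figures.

12.5 km/s

d = 1/p = 1/0.002750″ = 363.64 pc.
μ = 2.645 mas/yr = 0.002645 ″/yr.
v_t = 4.740 μ d = 4.740 × 0.002645 × 363.64 = 4.5591 km/s.
v = √(v_r² + v_t²) = √((-11.60)² + 4.5591²) = √155.345 = 12.464 km/s.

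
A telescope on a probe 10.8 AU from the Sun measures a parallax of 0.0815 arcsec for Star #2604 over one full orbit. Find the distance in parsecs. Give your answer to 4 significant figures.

132.5 pc

With baseline B (in AU) and parallax p (in arcsec), d = B/p parsecs.
d = 10.8 / 0.0815 = 132.52 pc.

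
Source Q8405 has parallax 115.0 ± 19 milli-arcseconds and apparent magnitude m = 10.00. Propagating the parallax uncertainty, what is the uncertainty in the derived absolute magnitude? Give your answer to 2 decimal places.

M = m − 5 log₁₀ d + 5 = m + 5 log₁₀ p + 5, so ∂M/∂p = 5/(p ln 10).
σ_M = (5/ln 10) · (σ_p/p) = 2.1715 × 19/115.0 = 2.1715 × 0.16522 = 0.35878.

σ_M = 0.36 mag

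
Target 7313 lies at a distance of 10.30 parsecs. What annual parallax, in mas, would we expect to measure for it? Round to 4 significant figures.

p = 1/d = 1/10.3 = 0.097087 arcsec.
= 0.097087 × 1000 = 97.087 mas.

97.09 mas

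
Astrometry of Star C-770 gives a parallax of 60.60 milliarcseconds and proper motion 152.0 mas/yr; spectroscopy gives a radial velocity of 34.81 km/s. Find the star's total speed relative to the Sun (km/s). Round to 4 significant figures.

d = 1/p = 1/0.06060″ = 16.502 pc.
μ = 152.0 mas/yr = 0.1520 ″/yr.
v_t = 4.740 μ d = 4.740 × 0.1520 × 16.502 = 11.889 km/s.
v = √(v_r² + v_t²) = √(34.81² + 11.889²) = √1353.08 = 36.784 km/s.

36.78 km/s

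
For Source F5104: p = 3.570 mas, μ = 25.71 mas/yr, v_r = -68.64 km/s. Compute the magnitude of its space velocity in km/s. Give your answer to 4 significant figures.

76.66 km/s

d = 1/p = 1/0.003570″ = 280.11 pc.
μ = 25.71 mas/yr = 0.02571 ″/yr.
v_t = 4.740 μ d = 4.740 × 0.02571 × 280.11 = 34.136 km/s.
v = √(v_r² + v_t²) = √((-68.64)² + 34.136²) = √5876.72 = 76.66 km/s.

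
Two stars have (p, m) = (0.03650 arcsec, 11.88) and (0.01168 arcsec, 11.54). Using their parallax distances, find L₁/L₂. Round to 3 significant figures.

L₁/L₂ = 0.0749

d₁ = 1/p₁ = 1/0.03650″ = 27.397 pc; d₂ = 1/p₂ = 1/0.01168″ = 85.616 pc.
M₁ = m₁ − 5 log₁₀ d₁ + 5 = 11.88 − 7.1885 + 5 = 9.6915.
M₂ = 11.54 − 9.6628 + 5 = 6.8772.
L₁/L₂ = 10^(0.4(M₂ − M₁)) = 10^(0.4 × (-2.8143)) = 10^(-1.12572) = 0.074865.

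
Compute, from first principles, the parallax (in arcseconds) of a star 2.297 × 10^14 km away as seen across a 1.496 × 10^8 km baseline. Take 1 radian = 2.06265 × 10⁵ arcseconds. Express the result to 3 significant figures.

θ ≈ B/d = (1.496 × 10^8) / (2.297 × 10^14) = 6.5128 × 10^-7 rad.
In arcseconds: 6.5128 × 10^-7 × 206265 = 0.13434″.

0.134 arcsec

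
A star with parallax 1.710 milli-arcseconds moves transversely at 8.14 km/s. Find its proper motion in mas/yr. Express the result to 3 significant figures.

d = 1/p = 1/0.001710″ = 584.8 pc.
μ = v_t / (4.74 d) = 8.14 / (4.74 × 584.8) = 8.14 / 2772 = 0.0029365 ″/yr = 2.9365 mas/yr.

2.94 mas/yr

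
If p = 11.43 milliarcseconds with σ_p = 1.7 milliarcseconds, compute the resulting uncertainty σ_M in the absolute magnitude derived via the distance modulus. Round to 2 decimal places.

M = m − 5 log₁₀ d + 5 = m + 5 log₁₀ p + 5, so ∂M/∂p = 5/(p ln 10).
σ_M = (5/ln 10) · (σ_p/p) = 2.1715 × 1.7/11.43 = 2.1715 × 0.14873 = 0.32297.

σ_M = 0.32 mag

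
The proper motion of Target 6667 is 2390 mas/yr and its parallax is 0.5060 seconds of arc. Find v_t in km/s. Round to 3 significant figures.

d = 1/p = 1/0.5060″ = 1.9763 pc.
μ = 2390 mas/yr = 2.39 ″/yr.
v_t = 4.74 × μ × d = 4.74 × 2.39 × 1.9763 = 22.389 km/s.

22.4 km/s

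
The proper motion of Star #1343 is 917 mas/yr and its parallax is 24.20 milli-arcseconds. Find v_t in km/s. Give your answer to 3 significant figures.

180 km/s

d = 1/p = 1/0.02420″ = 41.322 pc.
μ = 917 mas/yr = 0.917 ″/yr.
v_t = 4.74 × μ × d = 4.74 × 0.917 × 41.322 = 179.61 km/s.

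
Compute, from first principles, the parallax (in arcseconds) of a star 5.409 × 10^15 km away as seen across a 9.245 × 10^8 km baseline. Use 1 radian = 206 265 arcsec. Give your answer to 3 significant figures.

0.0353 arcsec

θ ≈ B/d = (9.245 × 10^8) / (5.409 × 10^15) = 1.7092 × 10^-7 rad.
In arcseconds: 1.7092 × 10^-7 × 206265 = 0.035255″.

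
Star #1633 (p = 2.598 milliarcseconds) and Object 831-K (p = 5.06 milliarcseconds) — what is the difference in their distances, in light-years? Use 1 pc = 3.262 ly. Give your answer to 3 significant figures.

611 ly

d_A = 1/0.002598″ = 384.91 pc; d_B = 1/0.005060″ = 197.63 pc.
|d_B − d_A| = |197.63 − 384.91| = 187.28 pc = 187.28 × 3.262 ly = 610.91 ly.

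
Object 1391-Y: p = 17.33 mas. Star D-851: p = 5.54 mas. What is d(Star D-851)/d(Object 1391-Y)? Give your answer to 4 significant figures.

Since d = 1/p, d_B/d_A = p_A/p_B.
= 17.33 / 5.54 = 3.1282.

3.128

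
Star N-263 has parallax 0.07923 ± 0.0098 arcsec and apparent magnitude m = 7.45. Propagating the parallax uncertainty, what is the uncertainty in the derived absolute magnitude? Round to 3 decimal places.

M = m − 5 log₁₀ d + 5 = m + 5 log₁₀ p + 5, so ∂M/∂p = 5/(p ln 10).
σ_M = (5/ln 10) · (σ_p/p) = 2.1715 × 0.0098/0.07923 = 2.1715 × 0.12369 = 0.26859.

σ_M = 0.269 mag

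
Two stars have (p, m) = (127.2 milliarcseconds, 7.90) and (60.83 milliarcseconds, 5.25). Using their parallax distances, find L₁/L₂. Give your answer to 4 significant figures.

d₁ = 1/p₁ = 1/0.1272″ = 7.8616 pc; d₂ = 1/p₂ = 1/0.06083″ = 16.439 pc.
M₁ = m₁ − 5 log₁₀ d₁ + 5 = 7.90 − 4.4776 + 5 = 8.4224.
M₂ = 5.25 − 6.0794 + 5 = 4.1706.
L₁/L₂ = 10^(0.4(M₂ − M₁)) = 10^(0.4 × (-4.2518)) = 10^(-1.70072) = 0.01992.

L₁/L₂ = 0.01992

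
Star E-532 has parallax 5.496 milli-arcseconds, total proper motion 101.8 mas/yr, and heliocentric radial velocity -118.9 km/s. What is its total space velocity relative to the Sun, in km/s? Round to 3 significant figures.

148 km/s

d = 1/p = 1/0.005496″ = 181.95 pc.
μ = 101.8 mas/yr = 0.1018 ″/yr.
v_t = 4.740 μ d = 4.740 × 0.1018 × 181.95 = 87.797 km/s.
v = √(v_r² + v_t²) = √((-118.9)² + 87.797²) = √21845.5 = 147.8 km/s.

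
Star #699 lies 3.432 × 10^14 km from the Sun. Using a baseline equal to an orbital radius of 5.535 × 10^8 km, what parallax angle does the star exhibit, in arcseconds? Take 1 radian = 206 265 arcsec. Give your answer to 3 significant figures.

θ ≈ B/d = (5.535 × 10^8) / (3.432 × 10^14) = 1.6128 × 10^-6 rad.
In arcseconds: 1.6128 × 10^-6 × 206265 = 0.33266″.

0.333 arcsec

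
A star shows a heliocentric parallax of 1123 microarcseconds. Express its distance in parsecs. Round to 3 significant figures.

p = 1123 microarcseconds = 0.001123 arcsec.
d = 1/p = 1/0.001123 = 890.47 pc.

890 pc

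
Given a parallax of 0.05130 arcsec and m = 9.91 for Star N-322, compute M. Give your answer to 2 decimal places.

d = 1/p = 1/0.05130″ = 19.493 pc.
m − M = 5 log₁₀(19.493) − 5 = 6.4494 − 5 = 1.4494.
M = m − (m − M) = 9.91 − 1.4494 = 8.46.

M = 8.46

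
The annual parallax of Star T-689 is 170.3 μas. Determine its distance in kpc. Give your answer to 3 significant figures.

p = 170.3 μas = 0.0001703 arcsec.
d = 1/p = 1/0.0001703 = 5872 pc.
= 5.872 kpc.

5.87 kpc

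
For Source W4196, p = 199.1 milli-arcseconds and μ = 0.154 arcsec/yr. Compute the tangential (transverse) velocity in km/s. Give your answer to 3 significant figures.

3.67 km/s

d = 1/p = 1/0.1991″ = 5.0226 pc.
v_t = 4.74 × μ × d = 4.74 × 0.154 × 5.0226 = 3.6663 km/s.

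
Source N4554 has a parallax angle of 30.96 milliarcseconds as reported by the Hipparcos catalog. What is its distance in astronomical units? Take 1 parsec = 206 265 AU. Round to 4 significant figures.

6.662 × 10^6 AU

p = 30.96 milliarcseconds = 0.03096 arcsec.
d = 1/p = 1/0.03096 = 32.3 pc.
In AU: 32.3 × 206265 = 6.6624 × 10^6 AU.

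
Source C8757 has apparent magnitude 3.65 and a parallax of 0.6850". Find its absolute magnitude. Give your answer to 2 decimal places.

d = 1/p = 1/0.6850″ = 1.4599 pc.
m − M = 5 log₁₀(1.4599) − 5 = 0.8216 − 5 = -4.1784.
M = m − (m − M) = 3.65 − (-4.1784) = 7.83.

M = 7.83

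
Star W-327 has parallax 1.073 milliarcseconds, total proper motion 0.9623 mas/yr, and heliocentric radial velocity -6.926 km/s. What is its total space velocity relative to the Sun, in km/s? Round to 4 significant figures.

8.127 km/s

d = 1/p = 1/0.001073″ = 931.97 pc.
μ = 0.9623 mas/yr = 0.0009623 ″/yr.
v_t = 4.740 μ d = 4.740 × 0.0009623 × 931.97 = 4.251 km/s.
v = √(v_r² + v_t²) = √((-6.926)² + 4.251²) = √66.0405 = 8.1265 km/s.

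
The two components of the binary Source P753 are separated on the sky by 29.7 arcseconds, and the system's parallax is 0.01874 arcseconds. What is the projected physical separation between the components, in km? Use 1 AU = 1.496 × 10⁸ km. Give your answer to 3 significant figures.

2.37 × 10^11 km

d = 1/p = 1/0.01874″ = 53.362 pc.
At distance d (pc), an angle of θ arcsec spans θ·d AU: s = 29.7 × 53.362 = 1584.9 AU.
= 1584.9 × 1.496 × 10⁸ km = 2.3710 × 10^11 km.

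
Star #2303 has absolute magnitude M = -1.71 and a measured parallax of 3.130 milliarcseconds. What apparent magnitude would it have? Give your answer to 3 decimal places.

d = 1/p = 1/0.003130″ = 319.49 pc.
m − M = 5 log₁₀ d − 5 = 5 log₁₀(319.49) − 5 = 12.5223 − 5 = 7.5223.
m = M + (m − M) = -1.71 + 7.5223 = 5.812.

m = 5.812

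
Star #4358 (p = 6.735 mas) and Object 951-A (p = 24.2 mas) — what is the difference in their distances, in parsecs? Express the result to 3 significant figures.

d_A = 1/0.006735″ = 148.48 pc; d_B = 1/0.02420″ = 41.322 pc.
|d_B − d_A| = |41.322 − 148.48| = 107.16 pc.

107 pc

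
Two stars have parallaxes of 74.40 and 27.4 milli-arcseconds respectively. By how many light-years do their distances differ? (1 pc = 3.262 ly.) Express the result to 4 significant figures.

d_A = 1/0.07440″ = 13.441 pc; d_B = 1/0.02740″ = 36.496 pc.
|d_B − d_A| = |36.496 − 13.441| = 23.055 pc = 23.055 × 3.262 ly = 75.205 ly.

75.21 ly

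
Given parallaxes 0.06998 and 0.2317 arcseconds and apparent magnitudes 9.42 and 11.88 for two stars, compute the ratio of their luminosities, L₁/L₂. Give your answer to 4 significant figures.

L₁/L₂ = 105.7

d₁ = 1/p₁ = 1/0.06998″ = 14.29 pc; d₂ = 1/p₂ = 1/0.2317″ = 4.3159 pc.
M₁ = m₁ − 5 log₁₀ d₁ + 5 = 9.42 − 5.7752 + 5 = 8.6448.
M₂ = 11.88 − 3.1754 + 5 = 13.7046.
L₁/L₂ = 10^(0.4(M₂ − M₁)) = 10^(0.4 × 5.0598) = 10^2.02392 = 105.66.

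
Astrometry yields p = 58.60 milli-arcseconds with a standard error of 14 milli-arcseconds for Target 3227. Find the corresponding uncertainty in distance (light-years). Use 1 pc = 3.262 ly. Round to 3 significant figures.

d = 1/p, so σ_d = σ_p / p².
σ_d = 0.0140 / (0.05860)² = 0.0140 / 0.003434 = 4.0769 pc = 4.0769 × 3.262 ly = 13.299 ly.

13.3 ly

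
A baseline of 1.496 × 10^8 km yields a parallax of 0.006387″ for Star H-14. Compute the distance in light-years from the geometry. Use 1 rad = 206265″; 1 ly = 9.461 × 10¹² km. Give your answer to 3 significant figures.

511 ly

θ = 0.006387″ = 0.006387/206265 = 3.0965 × 10^-8 rad.
d = B/θ = (1.496 × 10^8) / (3.0965 × 10^-8) = 4.8313 × 10^15 km = (4.8313 × 10^15) / (9.461 × 10^12) ly = 510.65 ly.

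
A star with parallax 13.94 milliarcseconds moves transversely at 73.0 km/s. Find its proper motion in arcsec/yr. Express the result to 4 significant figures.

d = 1/p = 1/0.01394″ = 71.736 pc.
μ = v_t / (4.74 d) = 73.0 / (4.74 × 71.736) = 73.0 / 340.03 = 0.21469 ″/yr.

0.2147 arcsec/yr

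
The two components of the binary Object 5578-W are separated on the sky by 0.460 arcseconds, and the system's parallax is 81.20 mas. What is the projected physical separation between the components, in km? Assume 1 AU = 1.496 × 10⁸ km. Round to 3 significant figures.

d = 1/p = 1/0.08120″ = 12.315 pc.
At distance d (pc), an angle of θ arcsec spans θ·d AU: s = 0.460 × 12.315 = 5.6649 AU.
= 5.6649 × 1.496 × 10⁸ km = 8.4747 × 10^8 km.

8.47 × 10^8 km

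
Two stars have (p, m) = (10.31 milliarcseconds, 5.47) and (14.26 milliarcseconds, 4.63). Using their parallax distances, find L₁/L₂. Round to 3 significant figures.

L₁/L₂ = 0.883

d₁ = 1/p₁ = 1/0.01031″ = 96.993 pc; d₂ = 1/p₂ = 1/0.01426″ = 70.126 pc.
M₁ = m₁ − 5 log₁₀ d₁ + 5 = 5.47 − 9.9337 + 5 = 0.5363.
M₂ = 4.63 − 9.2294 + 5 = 0.4006.
L₁/L₂ = 10^(0.4(M₂ − M₁)) = 10^(0.4 × (-0.1357)) = 10^(-0.05428) = 0.88251.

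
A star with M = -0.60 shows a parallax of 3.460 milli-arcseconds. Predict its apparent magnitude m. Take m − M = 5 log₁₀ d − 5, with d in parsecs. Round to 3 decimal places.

m = 6.705

d = 1/p = 1/0.003460″ = 289.02 pc.
m − M = 5 log₁₀ d − 5 = 5 log₁₀(289.02) − 5 = 12.3046 − 5 = 7.3046.
m = M + (m − M) = -0.60 + 7.3046 = 6.705.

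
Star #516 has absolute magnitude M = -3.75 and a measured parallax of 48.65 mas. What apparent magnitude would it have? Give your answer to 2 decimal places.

d = 1/p = 1/0.04865″ = 20.555 pc.
m − M = 5 log₁₀ d − 5 = 5 log₁₀(20.555) − 5 = 6.5646 − 5 = 1.5646.
m = M + (m − M) = -3.75 + 1.5646 = -2.19.

m = -2.19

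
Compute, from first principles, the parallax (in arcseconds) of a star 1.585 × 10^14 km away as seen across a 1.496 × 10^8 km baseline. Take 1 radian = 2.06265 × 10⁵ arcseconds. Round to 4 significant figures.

0.1947 arcsec

θ ≈ B/d = (1.496 × 10^8) / (1.585 × 10^14) = 9.4385 × 10^-7 rad.
In arcseconds: 9.4385 × 10^-7 × 206265 = 0.19468″.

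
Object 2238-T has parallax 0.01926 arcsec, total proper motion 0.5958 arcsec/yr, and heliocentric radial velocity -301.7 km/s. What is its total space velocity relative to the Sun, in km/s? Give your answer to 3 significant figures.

335 km/s

d = 1/p = 1/0.01926″ = 51.921 pc.
v_t = 4.740 μ d = 4.740 × 0.5958 × 51.921 = 146.63 km/s.
v = √(v_r² + v_t²) = √((-301.7)² + 146.63²) = √112523 = 335.44 km/s.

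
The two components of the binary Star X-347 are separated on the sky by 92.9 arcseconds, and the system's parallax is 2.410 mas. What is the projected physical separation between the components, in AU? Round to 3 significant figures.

d = 1/p = 1/0.002410″ = 414.94 pc.
At distance d (pc), an angle of θ arcsec spans θ·d AU: s = 92.9 × 414.94 = 38548 AU.

38500 AU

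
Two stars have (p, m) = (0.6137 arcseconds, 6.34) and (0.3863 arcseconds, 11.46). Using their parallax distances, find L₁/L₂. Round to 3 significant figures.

L₁/L₂ = 44.3

d₁ = 1/p₁ = 1/0.6137″ = 1.6295 pc; d₂ = 1/p₂ = 1/0.3863″ = 2.5887 pc.
M₁ = m₁ − 5 log₁₀ d₁ + 5 = 6.34 − 1.0603 + 5 = 10.2797.
M₂ = 11.46 − 2.0654 + 5 = 14.3946.
L₁/L₂ = 10^(0.4(M₂ − M₁)) = 10^(0.4 × 4.1149) = 10^1.64596 = 44.255.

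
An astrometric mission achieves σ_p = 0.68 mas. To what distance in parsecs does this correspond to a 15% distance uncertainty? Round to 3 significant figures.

221 pc

σ_d/d = σ_p/p, so the condition is σ_p/p ≤ 0.15, i.e. p ≥ σ_p/0.15.
p_min = 0.68/0.15 = 4.5333 mas = 0.0045333 arcsec.
d_max = 1/p_min = 1/0.0045333 = 220.59 pc.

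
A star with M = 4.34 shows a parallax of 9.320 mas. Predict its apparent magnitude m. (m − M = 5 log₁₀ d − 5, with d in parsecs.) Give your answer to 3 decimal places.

m = 9.493

d = 1/p = 1/0.009320″ = 107.3 pc.
m − M = 5 log₁₀ d − 5 = 5 log₁₀(107.3) − 5 = 10.1530 − 5 = 5.1530.
m = M + (m − M) = 4.34 + 5.1530 = 9.493.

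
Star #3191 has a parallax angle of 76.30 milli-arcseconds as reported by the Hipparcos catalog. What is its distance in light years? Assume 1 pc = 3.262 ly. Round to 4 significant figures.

42.75 light years

p = 76.30 milli-arcseconds = 0.07630 arcsec.
d = 1/p = 1/0.07630 = 13.106 pc.
In light-years: 13.106 × 3.262 = 42.752 ly.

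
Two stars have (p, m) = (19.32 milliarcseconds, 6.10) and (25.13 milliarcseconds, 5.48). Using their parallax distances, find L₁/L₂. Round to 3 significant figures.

d₁ = 1/p₁ = 1/0.01932″ = 51.76 pc; d₂ = 1/p₂ = 1/0.02513″ = 39.793 pc.
M₁ = m₁ − 5 log₁₀ d₁ + 5 = 6.10 − 8.5700 + 5 = 2.5300.
M₂ = 5.48 − 7.9990 + 5 = 2.4810.
L₁/L₂ = 10^(0.4(M₂ − M₁)) = 10^(0.4 × (-0.0490)) = 10^(-0.01960) = 0.95587.

L₁/L₂ = 0.956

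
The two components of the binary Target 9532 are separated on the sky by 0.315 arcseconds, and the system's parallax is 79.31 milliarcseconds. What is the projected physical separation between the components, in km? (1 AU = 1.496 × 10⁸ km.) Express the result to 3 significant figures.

d = 1/p = 1/0.07931″ = 12.609 pc.
At distance d (pc), an angle of θ arcsec spans θ·d AU: s = 0.315 × 12.609 = 3.9718 AU.
= 3.9718 × 1.496 × 10⁸ km = 5.9418 × 10^8 km.

5.94 × 10^8 km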